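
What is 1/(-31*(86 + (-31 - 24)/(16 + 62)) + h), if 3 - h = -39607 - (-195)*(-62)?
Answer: 78/3826357 ≈ 2.0385e-5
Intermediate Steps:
h = 51700 (h = 3 - (-39607 - (-195)*(-62)) = 3 - (-39607 - 1*12090) = 3 - (-39607 - 12090) = 3 - 1*(-51697) = 3 + 51697 = 51700)
1/(-31*(86 + (-31 - 24)/(16 + 62)) + h) = 1/(-31*(86 + (-31 - 24)/(16 + 62)) + 51700) = 1/(-31*(86 - 55/78) + 51700) = 1/(-31*6653/78 + 51700) = 1/(-206243/78 + 51700) = 1/(3826357/78) = 78/3826357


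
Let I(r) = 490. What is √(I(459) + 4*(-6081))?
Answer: I*√23834 ≈ 154.38*I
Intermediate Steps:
√(I(459) + 4*(-6081)) = √(490 + 4*(-6081)) = √(490 - 24324) = √(-23834) = I*√23834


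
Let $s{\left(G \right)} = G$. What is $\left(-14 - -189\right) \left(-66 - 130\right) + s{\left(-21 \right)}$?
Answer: $-34321$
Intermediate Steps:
$\left(-14 - -189\right) \left(-66 - 130\right) + s{\left(-21 \right)} = \left(-14 - -189\right) \left(-66 - 130\right) - 21 = \left(-14 + 189\right) \left(-196\right) - 21 = 175 \left(-196\right) - 21 = -34300 - 21 = -34321$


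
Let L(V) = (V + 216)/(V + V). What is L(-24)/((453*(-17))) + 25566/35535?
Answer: 65675302/91218345 ≈ 0.71998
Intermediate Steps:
L(V) = (216 + V)/(2*V) (L(V) = (216 + V)/((2*V)) = (216 + V)*(1/(2*V)) = (216 + V)/(2*V))
L(-24)/((453*(-17))) + 25566/35535 = ((1/2)*(216 - 24)/(-24))/((453*(-17))) + 25566/35535 = ((1/2)*(-1/24)*192)/(-7701) + 25566*(1/35535) = -4*(-1/7701) + 8522/11845 = 4/7701 + 8522/11845 = 65675302/91218345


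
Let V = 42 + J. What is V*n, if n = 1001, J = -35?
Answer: 7007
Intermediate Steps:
V = 7 (V = 42 - 35 = 7)
V*n = 7*1001 = 7007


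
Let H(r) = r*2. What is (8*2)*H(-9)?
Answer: -288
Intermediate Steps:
H(r) = 2*r
(8*2)*H(-9) = (8*2)*(2*(-9)) = 16*(-18) = -288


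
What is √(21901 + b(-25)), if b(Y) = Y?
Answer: 2*√5469 ≈ 147.91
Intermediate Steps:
√(21901 + b(-25)) = √(21901 - 25) = √21876 = 2*√5469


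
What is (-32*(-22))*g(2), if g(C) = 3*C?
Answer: 4224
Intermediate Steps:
(-32*(-22))*g(2) = (-32*(-22))*(3*2) = 704*6 = 4224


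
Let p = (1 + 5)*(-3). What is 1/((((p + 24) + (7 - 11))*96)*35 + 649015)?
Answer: 1/655735 ≈ 1.5250e-6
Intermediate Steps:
p = -18 (p = 6*(-3) = -18)
1/((((p + 24) + (7 - 11))*96)*35 + 649015) = 1/((((-18 + 24) + (7 - 11))*96)*35 + 649015) = 1/(((6 - 4)*96)*35 + 649015) = 1/((2*96)*35 + 649015) = 1/(192*35 + 649015) = 1/(6720 + 649015) = 1/655735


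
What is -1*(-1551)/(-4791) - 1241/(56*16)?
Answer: -2445109/1430912 ≈ -1.7088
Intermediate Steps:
-1*(-1551)/(-4791) - 1241/(56*16) = 1551*(-1/4791) - 1241/896 = -517/1597 - 1241*1/896 = -517/1597 - 1241/896 = -2445109/1430912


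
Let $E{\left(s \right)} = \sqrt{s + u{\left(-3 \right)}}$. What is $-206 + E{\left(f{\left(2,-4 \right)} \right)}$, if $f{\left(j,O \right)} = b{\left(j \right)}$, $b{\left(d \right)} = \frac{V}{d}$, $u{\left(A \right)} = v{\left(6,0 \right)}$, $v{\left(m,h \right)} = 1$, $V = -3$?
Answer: $-206 + \frac{i \sqrt{2}}{2} \approx -206.0 + 0.70711 i$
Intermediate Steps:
$u{\left(A \right)} = 1$
$b{\left(d \right)} = - \frac{3}{d}$
$f{\left(j,O \right)} = - \frac{3}{j}$
$E{\left(s \right)} = \sqrt{1 + s}$ ($E{\left(s \right)} = \sqrt{s + 1} = \sqrt{1 + s}$)
$-206 + E{\left(f{\left(2,-4 \right)} \right)} = -206 + \sqrt{1 - \frac{3}{2}} = -206 + \sqrt{- \frac{1}{2}} = -206 + \frac{i \sqrt{2}}{2}$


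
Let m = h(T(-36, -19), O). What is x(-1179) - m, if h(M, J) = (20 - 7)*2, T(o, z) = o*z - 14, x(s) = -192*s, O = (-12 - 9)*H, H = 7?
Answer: 226342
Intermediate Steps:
O = -147 (O = (-12 - 9)*7 = -21*7 = -147)
T(o, z) = -14 + o*z
h(M, J) = 26 (h(M, J) = 13*2 = 26)
m = 26
x(-1179) - m = -192*(-1179) - 1*26 = 226368 - 26 = 226342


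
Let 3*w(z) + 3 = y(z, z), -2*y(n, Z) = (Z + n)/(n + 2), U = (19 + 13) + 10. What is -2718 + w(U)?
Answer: -59825/22 ≈ -2719.3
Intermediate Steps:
U = 42 (U = 32 + 10 = 42)
y(n, Z) = -(Z + n)/(2*(2 + n)) (y(n, Z) = -(Z + n)/(2*(n + 2)) = -(Z + n)/(2*(2 + n)))
w(z) = -1 - z/(3*(2 + z)) (w(z) = -1 + ((-z - z)/(2*(2 + z)))/3 = -1 + ((-2*z)/(2*(2 + z)))/3 = -1 + (-z/(2 + z))/3 = -1 - z/(3*(2 + z)))
-2718 + w(U) = -2718 + 2*(-3 - 2*42)/(3*(2 + 42)) = -2718 + (⅔)*(-3 - 84)/44 = -2718 + (⅔)*(1/44)*(-87) = -2718 - 29/22 = -59825/22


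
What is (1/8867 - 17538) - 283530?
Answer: -2669569955/8867 ≈ -3.0107e+5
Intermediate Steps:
(1/8867 - 17538) - 283530 = -155509445/8867 - 283530 = -2669569955/8867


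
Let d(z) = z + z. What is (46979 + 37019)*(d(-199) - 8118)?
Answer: -715326968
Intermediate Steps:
d(z) = 2*z
(46979 + 37019)*(d(-199) - 8118) = (46979 + 37019)*(2*(-199) - 8118) = 83998*(-398 - 8118) = 83998*(-8516) = -715326968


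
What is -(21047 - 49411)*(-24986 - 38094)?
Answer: -1789201120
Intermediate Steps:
-(21047 - 49411)*(-24986 - 38094) = -(-28364)*(-63080) = -1*1789201120 = -1789201120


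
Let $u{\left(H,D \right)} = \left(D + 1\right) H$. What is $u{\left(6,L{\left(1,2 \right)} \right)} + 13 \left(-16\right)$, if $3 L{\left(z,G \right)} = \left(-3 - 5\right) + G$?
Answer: $-214$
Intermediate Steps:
$L{\left(z,G \right)} = - \frac{8}{3} + \frac{G}{3}$ ($L{\left(z,G \right)} = \frac{\left(-3 - 5\right) + G}{3} = \frac{-8 + G}{3} = - \frac{8}{3} + \frac{G}{3}$)
$u{\left(H,D \right)} = H \left(1 + D\right)$ ($u{\left(H,D \right)} = \left(1 + D\right) H = H \left(1 + D\right)$)
$u{\left(6,L{\left(1,2 \right)} \right)} + 13 \left(-16\right) = 6 \left(1 + \left(- \frac{8}{3} + \frac{1}{3} \cdot 2\right)\right) + 13 \left(-16\right) = 6 \left(1 + \left(- \frac{8}{3} + \frac{2}{3}\right)\right) - 208 = 6 \left(1 - 2\right) - 208 = 6 \left(-1\right) - 208 = -6 - 208 = -214$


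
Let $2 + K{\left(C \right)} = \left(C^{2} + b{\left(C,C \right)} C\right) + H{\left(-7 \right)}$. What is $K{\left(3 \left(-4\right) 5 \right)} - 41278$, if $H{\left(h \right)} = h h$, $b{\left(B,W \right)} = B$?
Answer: $-34031$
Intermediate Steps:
$H{\left(h \right)} = h^{2}$
$K{\left(C \right)} = 47 + 2 C^{2}$ ($K{\left(C \right)} = -2 + \left(\left(C^{2} + C C\right) + \left(-7\right)^{2}\right) = -2 + \left(\left(C^{2} + C^{2}\right) + 49\right) = -2 + \left(2 C^{2} + 49\right) = -2 + \left(49 + 2 C^{2}\right) = 47 + 2 C^{2}$)
$K{\left(3 \left(-4\right) 5 \right)} - 41278 = \left(47 + 2 \left(3 \left(-4\right) 5\right)^{2}\right) - 41278 = \left(47 + 2 \left(\left(-12\right) 5\right)^{2}\right) - 41278 = \left(47 + 2 \left(-60\right)^{2}\right) - 41278 = \left(47 + 2 \cdot 3600\right) - 41278 = \left(47 + 7200\right) - 41278 = 7247 - 41278 = -34031$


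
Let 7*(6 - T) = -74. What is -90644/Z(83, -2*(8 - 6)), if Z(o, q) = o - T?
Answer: -20468/15 ≈ -1364.5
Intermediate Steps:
T = 116/7 (T = 6 - ⅐*(-74) = 6 + 74/7 = 116/7 ≈ 16.571)
Z(o, q) = -116/7 + o (Z(o, q) = o - 1*116/7 = o - 116/7 = -116/7 + o)
-90644/Z(83, -2*(8 - 6)) = -90644/(-116/7 + 83) = -90644/465/7 = -90644*7/465 = -20468/15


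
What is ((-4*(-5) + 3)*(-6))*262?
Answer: -36156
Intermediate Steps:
((-4*(-5) + 3)*(-6))*262 = ((20 + 3)*(-6))*262 = (23*(-6))*262 = -138*262 = -36156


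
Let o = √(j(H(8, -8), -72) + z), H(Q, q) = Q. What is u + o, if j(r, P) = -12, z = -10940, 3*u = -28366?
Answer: -28366/3 + 74*I*√2 ≈ -9455.3 + 104.65*I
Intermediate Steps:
u = -28366/3 (u = (⅓)*(-28366) = -28366/3 ≈ -9455.3)
o = 74*I*√2 (o = √(-12 - 10940) = √(-10952) = 74*I*√2 ≈ 104.65*I)
u + o = -28366/3 + 74*I*√2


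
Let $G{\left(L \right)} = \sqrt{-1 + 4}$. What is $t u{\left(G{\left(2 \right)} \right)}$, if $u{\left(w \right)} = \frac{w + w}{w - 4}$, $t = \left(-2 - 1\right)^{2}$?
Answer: $- \frac{54}{13} - \frac{72 \sqrt{3}}{13} \approx -13.747$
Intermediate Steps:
$G{\left(L \right)} = \sqrt{3}$
$t = 9$ ($t = \left(-3\right)^{2} = 9$)
$u{\left(w \right)} = \frac{2 w}{-4 + w}$
$t u{\left(G{\left(2 \right)} \right)} = 9 \frac{2 \sqrt{3}}{-4 + \sqrt{3}} = \frac{18 \sqrt{3}}{-4 + \sqrt{3}}$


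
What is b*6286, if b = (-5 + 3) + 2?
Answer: 0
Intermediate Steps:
b = 0 (b = -2 + 2 = 0)
b*6286 = 0*6286 = 0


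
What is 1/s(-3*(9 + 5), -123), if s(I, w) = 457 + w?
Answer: 1/334 ≈ 0.0029940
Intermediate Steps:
1/s(-3*(9 + 5), -123) = 1/(457 - 123) = 1/334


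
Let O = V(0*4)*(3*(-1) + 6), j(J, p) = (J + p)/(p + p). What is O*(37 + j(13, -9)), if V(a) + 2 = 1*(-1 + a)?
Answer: -331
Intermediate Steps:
V(a) = -3 + a (V(a) = -2 + 1*(-1 + a) = -2 + (-1 + a) = -3 + a)
j(J, p) = (J + p)/(2*p) (j(J, p) = (J + p)/((2*p)) = (J + p)*(1/(2*p)) = (J + p)/(2*p))
O = -9 (O = (-3 + 0*4)*(3*(-1) + 6) = (-3 + 0)*(-3 + 6) = -3*3 = -9)
O*(37 + j(13, -9)) = -9*(37 + (½)*(13 - 9)/(-9)) = -9*(37 + (½)*(-⅑)*4) = -9*(37 - 2/9) = -9*331/9 = -331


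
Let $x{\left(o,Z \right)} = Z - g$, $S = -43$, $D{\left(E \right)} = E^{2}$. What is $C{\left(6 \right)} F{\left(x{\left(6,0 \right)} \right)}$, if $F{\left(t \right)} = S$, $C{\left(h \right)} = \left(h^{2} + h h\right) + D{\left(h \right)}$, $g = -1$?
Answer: $-4644$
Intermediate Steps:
$x{\left(o,Z \right)} = 1 + Z$ ($x{\left(o,Z \right)} = Z - -1 = Z + 1 = 1 + Z$)
$C{\left(h \right)} = 3 h^{2}$ ($C{\left(h \right)} = \left(h^{2} + h h\right) + h^{2} = \left(h^{2} + h^{2}\right) + h^{2} = 2 h^{2} + h^{2} = 3 h^{2}$)
$F{\left(t \right)} = -43$
$C{\left(6 \right)} F{\left(x{\left(6,0 \right)} \right)} = 3 \cdot 6^{2} \left(-43\right) = 3 \cdot 36 \left(-43\right) = 108 \left(-43\right) = -4644$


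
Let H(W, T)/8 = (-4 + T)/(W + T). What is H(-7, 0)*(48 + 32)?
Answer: 2560/7 ≈ 365.71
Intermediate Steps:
H(W, T) = 8*(-4 + T)/(T + W) (H(W, T) = 8*((-4 + T)/(W + T)) = 8*((-4 + T)/(T + W)) = 8*(-4 + T)/(T + W))
H(-7, 0)*(48 + 32) = (8*(-4 + 0)/(0 - 7))*(48 + 32) = (8*(-4)/(-7))*80 = (8*(-1/7)*(-4))*80 = (32/7)*80 = 2560/7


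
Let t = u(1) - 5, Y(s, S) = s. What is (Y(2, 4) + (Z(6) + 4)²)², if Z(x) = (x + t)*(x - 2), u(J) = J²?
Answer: 21316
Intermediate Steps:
t = -4 (t = 1² - 5 = 1 - 5 = -4)
Z(x) = (-4 + x)*(-2 + x) (Z(x) = (x - 4)*(x - 2) = (-4 + x)*(-2 + x))
(Y(2, 4) + (Z(6) + 4)²)² = (2 + ((8 + 6² - 6*6) + 4)²)² = (2 + ((8 + 36 - 36) + 4)²)² = (2 + (8 + 4)²)² = (2 + 12²)² = (2 + 144)² = 146² = 21316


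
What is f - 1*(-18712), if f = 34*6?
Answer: 18916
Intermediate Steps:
f = 204
f - 1*(-18712) = 204 - 1*(-18712) = 204 + 18712 = 18916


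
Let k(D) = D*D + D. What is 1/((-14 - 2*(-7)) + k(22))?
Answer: 1/506 ≈ 0.0019763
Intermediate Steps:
k(D) = D + D² (k(D) = D² + D = D + D²)
1/((-14 - 2*(-7)) + k(22)) = 1/((-14 - 2*(-7)) + 22*(1 + 22)) = 1/((-14 + 14) + 22*23) = 1/(0 + 506) = 1/506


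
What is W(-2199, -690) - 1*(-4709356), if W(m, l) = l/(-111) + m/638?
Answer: 111169123113/23606 ≈ 4.7094e+6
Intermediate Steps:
W(m, l) = -l/111 + m/638 (W(m, l) = l*(-1/111) + m*(1/638) = -l/111 + m/638)
W(-2199, -690) - 1*(-4709356) = (-1/111*(-690) + (1/638)*(-2199)) - 1*(-4709356) = (230/37 - 2199/638) + 4709356 = 65377/23606 + 4709356 = 111169123113/23606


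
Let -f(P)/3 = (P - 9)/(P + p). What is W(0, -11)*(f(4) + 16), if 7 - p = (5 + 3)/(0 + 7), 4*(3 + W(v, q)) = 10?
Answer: -403/46 ≈ -8.7609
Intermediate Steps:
W(v, q) = -½ (W(v, q) = -3 + (¼)*10 = -3 + 5/2 = -½)
p = 41/7 (p = 7 - (5 + 3)/(0 + 7) = 7 - 8/7 = 41/7 ≈ 5.8571)
f(P) = -3*(-9 + P)/(41/7 + P) (f(P) = -3*(P - 9)/(P + 41/7) = -3*(-9 + P)/(41/7 + P))
W(0, -11)*(f(4) + 16) = -(21*(9 - 1*4)/(41 + 7*4) + 16)/2 = -(21*(9 - 4)/(41 + 28) + 16)/2 = -(21*5/69 + 16)/2 = -(21*(1/69)*5 + 16)/2 = -(35/23 + 16)/2 = -½*403/23 = -403/46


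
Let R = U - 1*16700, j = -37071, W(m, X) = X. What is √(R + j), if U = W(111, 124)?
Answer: I*√53647 ≈ 231.62*I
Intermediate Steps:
U = 124
R = -16576 (R = 124 - 1*16700 = 124 - 16700 = -16576)
√(R + j) = √(-16576 - 37071) = √(-53647) = I*√53647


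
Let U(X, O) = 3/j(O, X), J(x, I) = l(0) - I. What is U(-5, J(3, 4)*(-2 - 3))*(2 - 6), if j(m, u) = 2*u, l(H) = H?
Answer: 6/5 ≈ 1.2000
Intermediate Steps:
J(x, I) = -I (J(x, I) = 0 - I = -I)
U(X, O) = 3/(2*X) (U(X, O) = 3/((2*X)) = 3*(1/(2*X)) = 3/(2*X))
U(-5, J(3, 4)*(-2 - 3))*(2 - 6) = ((3/2)/(-5))*(2 - 6) = ((3/2)*(-1/5))*(-4) = -3/10*(-4) = 6/5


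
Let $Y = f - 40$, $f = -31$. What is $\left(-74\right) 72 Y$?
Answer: $378288$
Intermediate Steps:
$Y = -71$ ($Y = -31 - 40 = -71$)
$\left(-74\right) 72 Y = \left(-74\right) 72 \left(-71\right) = \left(-5328\right) \left(-71\right) = 378288$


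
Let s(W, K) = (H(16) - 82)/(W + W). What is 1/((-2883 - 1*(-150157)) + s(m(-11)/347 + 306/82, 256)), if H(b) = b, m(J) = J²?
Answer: 58052/8549080757 ≈ 6.7904e-6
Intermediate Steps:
s(W, K) = -33/W (s(W, K) = (16 - 82)/(W + W) = -66*1/(2*W) = -33/W)
1/((-2883 - 1*(-150157)) + s(m(-11)/347 + 306/82, 256)) = 1/((-2883 - 1*(-150157)) - 33/((-11)²/347 + 306/82)) = 1/((-2883 + 150157) - 33/(121*(1/347) + 306*(1/82))) = 1/(147274 - 33/(121/347 + 153/41)) = 1/(147274 - 33/58052/14227) = 1/(147274 - 33*14227/58052) = 1/(147274 - 469491/58052) = 1/(8549080757/58052) = 58052/8549080757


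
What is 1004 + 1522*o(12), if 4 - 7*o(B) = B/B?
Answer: 11594/7 ≈ 1656.3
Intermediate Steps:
o(B) = 3/7 (o(B) = 4/7 - B/(7*B) = 4/7 - 1/7*1 = 4/7 - 1/7 = 3/7)
1004 + 1522*o(12) = 1004 + 1522*(3/7) = 1004 + 4566/7 = 11594/7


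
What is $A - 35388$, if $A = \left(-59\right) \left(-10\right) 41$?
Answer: $-11198$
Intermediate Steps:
$A = 24190$ ($A = 590 \cdot 41 = 24190$)
$A - 35388 = 24190 - 35388 = -11198$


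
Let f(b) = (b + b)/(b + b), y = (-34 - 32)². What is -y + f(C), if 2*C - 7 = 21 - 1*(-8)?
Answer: -4355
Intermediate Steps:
y = 4356 (y = (-66)² = 4356)
C = 18 (C = 7/2 + (21 - 1*(-8))/2 = 7/2 + (21 + 8)/2 = 7/2 + (½)*29 = 7/2 + 29/2 = 18)
f(b) = 1 (f(b) = (2*b)/((2*b)) = (2*b)*(1/(2*b)) = 1)
-y + f(C) = -1*4356 + 1 = -4356 + 1 = -4355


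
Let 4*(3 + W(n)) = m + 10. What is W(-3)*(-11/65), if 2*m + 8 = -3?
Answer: 33/104 ≈ 0.31731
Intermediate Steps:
m = -11/2 (m = -4 + (½)*(-3) = -4 - 3/2 = -11/2 ≈ -5.5000)
W(n) = -15/8 (W(n) = -3 + (-11/2 + 10)/4 = -3 + (¼)*(9/2) = -3 + 9/8 = -15/8)
W(-3)*(-11/65) = -(-165)/(8*65) = -15/8*(-11/65) = 33/104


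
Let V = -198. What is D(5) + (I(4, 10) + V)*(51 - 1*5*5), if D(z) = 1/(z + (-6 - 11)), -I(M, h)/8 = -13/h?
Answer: -292661/60 ≈ -4877.7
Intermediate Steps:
I(M, h) = 104/h (I(M, h) = -(-104)/h = 104/h)
D(z) = 1/(-17 + z) (D(z) = 1/(z - 17) = 1/(-17 + z))
D(5) + (I(4, 10) + V)*(51 - 1*5*5) = 1/(-17 + 5) + (104/10 - 198)*(51 - 1*5*5) = 1/(-12) + (104*(1/10) - 198)*(51 - 5*5) = -1/12 + (52/5 - 198)*(51 - 25) = -1/12 - 938/5*26 = -1/12 - 24388/5 = -292661/60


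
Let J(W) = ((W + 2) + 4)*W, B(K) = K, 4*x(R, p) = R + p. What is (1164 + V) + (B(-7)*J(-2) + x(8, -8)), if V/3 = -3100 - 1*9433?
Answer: -36379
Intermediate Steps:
x(R, p) = R/4 + p/4 (x(R, p) = (R + p)/4 = R/4 + p/4)
V = -37599 (V = 3*(-3100 - 1*9433) = 3*(-3100 - 9433) = 3*(-12533) = -37599)
J(W) = W*(6 + W) (J(W) = ((2 + W) + 4)*W = (6 + W)*W = W*(6 + W))
(1164 + V) + (B(-7)*J(-2) + x(8, -8)) = (1164 - 37599) + (-(-14)*(6 - 2) + ((1/4)*8 + (1/4)*(-8))) = -36435 + (-(-14)*4 + (2 - 2)) = -36435 + (-7*(-8) + 0) = -36435 + (56 + 0) = -36435 + 56 = -36379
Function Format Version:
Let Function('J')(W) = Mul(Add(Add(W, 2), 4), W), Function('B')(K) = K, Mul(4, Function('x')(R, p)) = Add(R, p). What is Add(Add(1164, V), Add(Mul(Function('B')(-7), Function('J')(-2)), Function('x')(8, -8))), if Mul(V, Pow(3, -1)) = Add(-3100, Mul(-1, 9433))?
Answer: -36379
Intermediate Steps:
Function('x')(R, p) = Add(Mul(Rational(1, 4), R), Mul(Rational(1, 4), p)) (Function('x')(R, p) = Mul(Rational(1, 4), Add(R, p)) = Add(Mul(Rational(1, 4), R), Mul(Rational(1, 4), p)))
V = -37599 (V = Mul(3, Add(-3100, Mul(-1, 9433))) = Mul(3, Add(-3100, -9433)) = Mul(3, -12533) = -37599)
Function('J')(W) = Mul(W, Add(6, W)) (Function('J')(W) = Mul(Add(Add(2, W), 4), W) = Mul(Add(6, W), W) = Mul(W, Add(6, W)))
Add(Add(1164, V), Add(Mul(Function('B')(-7), Function('J')(-2)), Function('x')(8, -8))) = Add(Add(1164, -37599), Add(Mul(-7, Mul(-2, Add(6, -2))), Add(Mul(Rational(1, 4), 8), Mul(Rational(1, 4), -8)))) = Add(-36435, Add(Mul(-7, Mul(-2, 4)), Add(2, -2))) = Add(-36435, Add(Mul(-7, -8), 0)) = Add(-36435, Add(56, 0)) = Add(-36435, 56) = -36379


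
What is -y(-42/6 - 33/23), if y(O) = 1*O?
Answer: 194/23 ≈ 8.4348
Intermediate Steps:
y(O) = O
-y(-42/6 - 33/23) = -(-42/6 - 33/23) = -(-42*⅙ - 33*1/23) = -(-7 - 33/23) = -1*(-194/23) = 194/23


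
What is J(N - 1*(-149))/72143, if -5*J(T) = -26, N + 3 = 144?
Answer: 26/360715 ≈ 7.2079e-5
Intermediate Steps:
N = 141 (N = -3 + 144 = 141)
J(T) = 26/5 (J(T) = -⅕*(-26) = 26/5)
J(N - 1*(-149))/72143 = (26/5)/72143 = (26/5)*(1/72143) = 26/360715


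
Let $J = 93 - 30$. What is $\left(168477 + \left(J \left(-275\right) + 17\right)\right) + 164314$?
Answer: $315483$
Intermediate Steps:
$J = 63$ ($J = 93 - 30 = 63$)
$\left(168477 + \left(J \left(-275\right) + 17\right)\right) + 164314 = \left(168477 + \left(63 \left(-275\right) + 17\right)\right) + 164314 = \left(168477 + \left(-17325 + 17\right)\right) + 164314 = \left(168477 - 17308\right) + 164314 = 151169 + 164314 = 315483$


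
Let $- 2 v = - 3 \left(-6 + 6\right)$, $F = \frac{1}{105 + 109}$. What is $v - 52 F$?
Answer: $- \frac{26}{107} \approx -0.24299$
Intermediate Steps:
$F = \frac{1}{214} \approx 0.0046729$
$v = 0$ ($v = - \frac{\left(-3\right) \left(-6 + 6\right)}{2} = - \frac{\left(-3\right) 0}{2} = \left(- \frac{1}{2}\right) 0 = 0$)
$v - 52 F = 0 - \frac{26}{107} = - \frac{26}{107}$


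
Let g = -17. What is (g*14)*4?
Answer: -952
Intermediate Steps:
(g*14)*4 = -17*14*4 = -238*4 = -952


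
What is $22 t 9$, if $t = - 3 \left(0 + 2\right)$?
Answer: $-1188$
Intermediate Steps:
$t = -6$ ($t = \left(-3\right) 2 = -6$)
$22 t 9 = 22 \left(-6\right) 9 = \left(-132\right) 9 = -1188$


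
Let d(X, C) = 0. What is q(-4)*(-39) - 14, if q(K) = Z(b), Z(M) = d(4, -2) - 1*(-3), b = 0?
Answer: -131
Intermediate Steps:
Z(M) = 3 (Z(M) = 0 - 1*(-3) = 0 + 3 = 3)
q(K) = 3
q(-4)*(-39) - 14 = 3*(-39) - 14 = -117 - 14 = -131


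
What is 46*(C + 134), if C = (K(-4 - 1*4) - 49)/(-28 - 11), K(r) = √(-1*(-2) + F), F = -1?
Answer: 80868/13 ≈ 6220.6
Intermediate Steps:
K(r) = 1 (K(r) = √(-1*(-2) - 1) = √(2 - 1) = √1 = 1)
C = 16/13 (C = (1 - 49)/(-28 - 11) = -48/(-39) = -48*(-1/39) = 16/13 ≈ 1.2308)
46*(C + 134) = 46*(16/13 + 134) = 46*(1758/13) = 80868/13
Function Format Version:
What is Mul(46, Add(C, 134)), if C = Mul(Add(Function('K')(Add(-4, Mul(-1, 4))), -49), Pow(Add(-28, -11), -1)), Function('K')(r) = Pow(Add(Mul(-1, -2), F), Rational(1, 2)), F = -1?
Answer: Rational(80868, 13) ≈ 6220.6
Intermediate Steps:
Function('K')(r) = 1 (Function('K')(r) = Pow(Add(Mul(-1, -2), -1), Rational(1, 2)) = Pow(Add(2, -1), Rational(1, 2)) = Pow(1, Rational(1, 2)) = 1)
C = Rational(16, 13) (C = Mul(Add(1, -49), Pow(Add(-28, -11), -1)) = Mul(-48, Pow(-39, -1)) = Mul(-48, Rational(-1, 39)) = Rational(16, 13) ≈ 1.2308)
Mul(46, Add(C, 134)) = Mul(46, Add(Rational(16, 13), 134)) = Mul(46, Rational(1758, 13)) = Rational(80868, 13)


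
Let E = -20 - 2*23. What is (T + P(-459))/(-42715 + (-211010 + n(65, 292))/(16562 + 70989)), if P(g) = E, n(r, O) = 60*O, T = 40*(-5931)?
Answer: 20776377606/3739934455 ≈ 5.5553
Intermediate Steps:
T = -237240
E = -66 (E = -20 - 46 = -66)
P(g) = -66
(T + P(-459))/(-42715 + (-211010 + n(65, 292))/(16562 + 70989)) = (-237240 - 66)/(-42715 + (-211010 + 60*292)/(16562 + 70989)) = -237306/(-42715 + (-211010 + 17520)/87551) = -237306/(-42715 - 193490*1/87551) = -237306/(-42715 - 193490/87551) = -237306/(-3739934455/87551) = -237306*(-87551/3739934455) = 20776377606/3739934455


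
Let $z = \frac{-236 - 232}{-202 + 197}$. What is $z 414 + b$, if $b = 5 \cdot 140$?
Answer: $\frac{197252}{5} \approx 39450.0$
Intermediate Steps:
$b = 700$
$z = \frac{468}{5}$ ($z = - \frac{468}{-5} = \left(-468\right) \left(- \frac{1}{5}\right) = \frac{468}{5} \approx 93.6$)
$z 414 + b = \frac{468}{5} \cdot 414 + 700 = \frac{193752}{5} + 700 = \frac{197252}{5}$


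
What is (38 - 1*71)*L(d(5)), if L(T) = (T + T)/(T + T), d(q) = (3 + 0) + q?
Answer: -33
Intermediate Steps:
d(q) = 3 + q
L(T) = 1 (L(T) = (2*T)/((2*T)) = (2*T)*(1/(2*T)) = 1)
(38 - 1*71)*L(d(5)) = (38 - 1*71)*1 = (38 - 71)*1 = -33*1 = -33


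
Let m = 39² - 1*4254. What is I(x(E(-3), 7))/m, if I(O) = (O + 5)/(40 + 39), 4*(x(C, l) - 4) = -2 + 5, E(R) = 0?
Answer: -13/287876 ≈ -4.5158e-5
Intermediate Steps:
x(C, l) = 19/4 (x(C, l) = 4 + (-2 + 5)/4 = 4 + (¼)*3 = 4 + ¾ = 19/4)
I(O) = 5/79 + O/79 (I(O) = (5 + O)/79 = (5 + O)*(1/79) = 5/79 + O/79)
m = -2733 (m = 1521 - 4254 = -2733)
I(x(E(-3), 7))/m = (5/79 + (1/79)*(19/4))/(-2733) = (5/79 + 19/316)*(-1/2733) = (39/316)*(-1/2733) = -13/287876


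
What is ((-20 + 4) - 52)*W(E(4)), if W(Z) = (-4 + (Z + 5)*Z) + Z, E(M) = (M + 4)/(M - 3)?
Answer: -7344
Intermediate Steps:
E(M) = (4 + M)/(-3 + M)
W(Z) = -4 + Z + Z*(5 + Z) (W(Z) = (-4 + (5 + Z)*Z) + Z = (-4 + Z*(5 + Z)) + Z = -4 + Z + Z*(5 + Z))
((-20 + 4) - 52)*W(E(4)) = ((-20 + 4) - 52)*(-4 + ((4 + 4)/(-3 + 4))² + 6*((4 + 4)/(-3 + 4))) = (-16 - 52)*(-4 + (8/1)² + 6*(8/1)) = -68*(-4 + (1*8)² + 6*(1*8)) = -68*(-4 + 8² + 6*8) = -68*(-4 + 64 + 48) = -68*108 = -7344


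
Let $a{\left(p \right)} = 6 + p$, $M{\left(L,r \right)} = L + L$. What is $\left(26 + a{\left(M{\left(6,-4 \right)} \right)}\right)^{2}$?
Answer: $1936$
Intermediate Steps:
$M{\left(L,r \right)} = 2 L$
$\left(26 + a{\left(M{\left(6,-4 \right)} \right)}\right)^{2} = \left(26 + \left(6 + 2 \cdot 6\right)\right)^{2} = \left(26 + \left(6 + 12\right)\right)^{2} = \left(26 + 18\right)^{2} = 44^{2} = 1936$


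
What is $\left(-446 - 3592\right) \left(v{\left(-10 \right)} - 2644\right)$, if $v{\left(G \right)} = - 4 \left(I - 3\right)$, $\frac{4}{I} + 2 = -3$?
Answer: $\frac{53075472}{5} \approx 1.0615 \cdot 10^{7}$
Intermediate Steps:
$I = - \frac{4}{5}$ ($I = \frac{4}{-2 - 3} = \frac{4}{-5} = 4 \left(- \frac{1}{5}\right) = - \frac{4}{5} \approx -0.8$)
$v{\left(G \right)} = \frac{76}{5}$ ($v{\left(G \right)} = - 4 \left(- \frac{4}{5} - 3\right) = \left(-4\right) \left(- \frac{19}{5}\right) = \frac{76}{5}$)
$\left(-446 - 3592\right) \left(v{\left(-10 \right)} - 2644\right) = \left(-446 - 3592\right) \left(\frac{76}{5} - 2644\right) = - 4038 \left(\frac{76}{5} - 2644\right) = \left(-4038\right) \left(- \frac{13144}{5}\right) = \frac{53075472}{5}$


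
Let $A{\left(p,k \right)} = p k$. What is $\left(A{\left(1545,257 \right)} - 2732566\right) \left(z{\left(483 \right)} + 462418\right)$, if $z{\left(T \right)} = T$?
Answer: $-1081105748401$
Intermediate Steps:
$A{\left(p,k \right)} = k p$
$\left(A{\left(1545,257 \right)} - 2732566\right) \left(z{\left(483 \right)} + 462418\right) = \left(257 \cdot 1545 - 2732566\right) \left(483 + 462418\right) = \left(397065 - 2732566\right) 462901 = \left(-2335501\right) 462901 = -1081105748401$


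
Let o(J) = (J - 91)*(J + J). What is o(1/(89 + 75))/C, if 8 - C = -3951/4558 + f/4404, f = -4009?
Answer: -37444478217/329914206442 ≈ -0.11350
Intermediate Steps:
C = 98130341/10036716 (C = 8 - (-3951/4558 - 4009/4404) = 8 - 1*(-17836613/10036716) = 8 + 17836613/10036716 = 98130341/10036716 ≈ 9.7771)
o(J) = 2*J*(-91 + J) (o(J) = (-91 + J)*(2*J) = 2*J*(-91 + J))
o(1/(89 + 75))/C = (2*(-91 + 1/(89 + 75))/(89 + 75))/(98130341/10036716) = (2*(-91 + 1/164)/164)*(10036716/98130341) = (2*(1/164)*(-91 + 1/164))*(10036716/98130341) = (2*(1/164)*(-14923/164))*(10036716/98130341) = -14923/13448*10036716/98130341 = -37444478217/329914206442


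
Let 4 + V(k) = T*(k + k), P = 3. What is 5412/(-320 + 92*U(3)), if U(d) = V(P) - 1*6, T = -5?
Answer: -1353/1000 ≈ -1.3530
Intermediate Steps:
V(k) = -4 - 10*k (V(k) = -4 - 5*(k + k) = -4 - 10*k)
U(d) = -40 (U(d) = (-4 - 10*3) - 1*6 = (-4 - 30) - 6 = -34 - 6 = -40)
5412/(-320 + 92*U(3)) = 5412/(-320 + 92*(-40)) = 5412/(-320 - 3680) = 5412/(-4000) = 5412*(-1/4000) = -1353/1000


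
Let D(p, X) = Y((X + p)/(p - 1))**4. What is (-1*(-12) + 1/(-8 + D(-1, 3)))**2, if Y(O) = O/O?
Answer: 6889/49 ≈ 140.59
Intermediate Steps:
Y(O) = 1
D(p, X) = 1 (D(p, X) = 1**4 = 1)
(-1*(-12) + 1/(-8 + D(-1, 3)))**2 = (-1*(-12) + 1/(-8 + 1))**2 = (12 + 1/(-7))**2 = (12 - 1/7)**2 = (83/7)**2 = 6889/49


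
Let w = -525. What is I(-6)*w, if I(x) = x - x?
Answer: 0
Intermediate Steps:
I(x) = 0
I(-6)*w = 0*(-525) = 0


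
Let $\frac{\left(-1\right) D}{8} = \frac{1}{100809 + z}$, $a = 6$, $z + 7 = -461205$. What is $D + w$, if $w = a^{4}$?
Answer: $\frac{467082296}{360403} \approx 1296.0$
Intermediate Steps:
$z = -461212$ ($z = -7 - 461205 = -461212$)
$D = \frac{8}{360403}$ ($D = - \frac{8}{100809 - 461212} = - \frac{8}{-360403} = \left(-8\right) \left(- \frac{1}{360403}\right) = \frac{8}{360403} \approx 2.2197 \cdot 10^{-5}$)
$w = 1296$ ($w = 6^{4} = 1296$)
$D + w = \frac{8}{360403} + 1296 = \frac{467082296}{360403}$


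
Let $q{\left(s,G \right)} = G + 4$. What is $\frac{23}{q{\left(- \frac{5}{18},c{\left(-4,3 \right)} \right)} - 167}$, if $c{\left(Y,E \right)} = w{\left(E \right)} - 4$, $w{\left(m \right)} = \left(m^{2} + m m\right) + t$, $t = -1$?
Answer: $- \frac{23}{150} \approx -0.15333$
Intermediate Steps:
$w{\left(m \right)} = -1 + 2 m^{2}$ ($w{\left(m \right)} = \left(m^{2} + m m\right) - 1 = \left(m^{2} + m^{2}\right) - 1 = 2 m^{2} - 1 = -1 + 2 m^{2}$)
$c{\left(Y,E \right)} = -5 + 2 E^{2}$ ($c{\left(Y,E \right)} = \left(-1 + 2 E^{2}\right) - 4 = -5 + 2 E^{2}$)
$q{\left(s,G \right)} = 4 + G$
$\frac{23}{q{\left(- \frac{5}{18},c{\left(-4,3 \right)} \right)} - 167} = \frac{23}{\left(4 - \left(5 - 2 \cdot 3^{2}\right)\right) - 167} = \frac{23}{\left(4 + \left(-5 + 2 \cdot 9\right)\right) - 167} = \frac{23}{\left(4 + \left(-5 + 18\right)\right) - 167} = \frac{23}{\left(4 + 13\right) - 167} = \frac{23}{17 - 167} = \frac{23}{-150} = 23 \left(- \frac{1}{150}\right) = - \frac{23}{150}$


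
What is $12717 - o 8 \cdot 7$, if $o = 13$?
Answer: $11989$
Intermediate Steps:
$12717 - o 8 \cdot 7 = 12717 - 13 \cdot 8 \cdot 7 = 12717 - 104 \cdot 7 = 12717 - 728 = 11989$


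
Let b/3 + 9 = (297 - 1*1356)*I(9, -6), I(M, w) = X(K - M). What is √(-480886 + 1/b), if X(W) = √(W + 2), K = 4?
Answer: √((12983923 + 1527774822*I*√3)/(-3 - 353*I*√3))/3 ≈ 1.3103e-7 + 693.46*I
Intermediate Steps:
X(W) = √(2 + W)
I(M, w) = √(6 - M) (I(M, w) = √(2 + (4 - M)) = √(6 - M))
b = -27 - 3177*I*√3 (b = -27 + 3*((297 - 1*1356)*√(6 - 1*9)) = -27 + 3*((297 - 1356)*√(6 - 9)) = -27 + 3*(-1059*I*√3) = -27 - 3177*I*√3 ≈ -27.0 - 5502.7*I)
√(-480886 + 1/b) = √(-480886 + 1/(-27 - 3177*I*√3))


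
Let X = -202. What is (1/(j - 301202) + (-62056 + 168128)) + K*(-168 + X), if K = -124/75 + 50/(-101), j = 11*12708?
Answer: 26133468303869/244542210 ≈ 1.0687e+5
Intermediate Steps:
j = 139788
K = -16274/7575 (K = -124*1/75 + 50*(-1/101) = -124/75 - 50/101 = -16274/7575 ≈ -2.1484)
(1/(j - 301202) + (-62056 + 168128)) + K*(-168 + X) = (1/(139788 - 301202) + (-62056 + 168128)) - 16274*(-168 - 202)/7575 = (1/(-161414) + 106072) - 16274/7575*(-370) = (-1/161414 + 106072) + 1204276/1515 = 17121505807/161414 + 1204276/1515 = 26133468303869/244542210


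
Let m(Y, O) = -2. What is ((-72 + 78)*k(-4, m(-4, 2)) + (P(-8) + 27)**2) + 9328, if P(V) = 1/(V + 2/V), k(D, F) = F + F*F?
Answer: 10958029/1089 ≈ 10062.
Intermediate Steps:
k(D, F) = F + F**2
((-72 + 78)*k(-4, m(-4, 2)) + (P(-8) + 27)**2) + 9328 = ((-72 + 78)*(-2*(1 - 2)) + (-8/(2 + (-8)**2) + 27)**2) + 9328 = (6*(-2*(-1)) + (-8/(2 + 64) + 27)**2) + 9328 = (6*2 + (-8/66 + 27)**2) + 9328 = (12 + (-8*1/66 + 27)**2) + 9328 = (12 + (-4/33 + 27)**2) + 9328 = (12 + (887/33)**2) + 9328 = (12 + 786769/1089) + 9328 = 799837/1089 + 9328 = 10958029/1089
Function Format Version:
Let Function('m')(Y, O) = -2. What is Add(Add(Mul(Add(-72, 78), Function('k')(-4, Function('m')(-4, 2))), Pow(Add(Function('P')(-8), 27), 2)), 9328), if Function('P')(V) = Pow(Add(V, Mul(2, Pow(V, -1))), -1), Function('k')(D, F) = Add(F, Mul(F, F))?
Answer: Rational(10958029, 1089) ≈ 10062.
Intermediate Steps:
Function('k')(D, F) = Add(F, Pow(F, 2))
Add(Add(Mul(Add(-72, 78), Function('k')(-4, Function('m')(-4, 2))), Pow(Add(Function('P')(-8), 27), 2)), 9328) = Add(Add(Mul(Add(-72, 78), Mul(-2, Add(1, -2))), Pow(Add(Mul(-8, Pow(Add(2, Pow(-8, 2)), -1)), 27), 2)), 9328) = Add(Add(Mul(6, Mul(-2, -1)), Pow(Add(Mul(-8, Pow(Add(2, 64), -1)), 27), 2)), 9328) = Add(Add(Mul(6, 2), Pow(Add(Mul(-8, Pow(66, -1)), 27), 2)), 9328) = Add(Add(12, Pow(Add(Mul(-8, Rational(1, 66)), 27), 2)), 9328) = Add(Add(12, Pow(Add(Rational(-4, 33), 27), 2)), 9328) = Add(Add(12, Pow(Rational(887, 33), 2)), 9328) = Add(Add(12, Rational(786769, 1089)), 9328) = Add(Rational(799837, 1089), 9328) = Rational(10958029, 1089)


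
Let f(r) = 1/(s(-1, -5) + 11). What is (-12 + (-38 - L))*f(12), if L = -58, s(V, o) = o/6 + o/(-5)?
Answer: 48/67 ≈ 0.71642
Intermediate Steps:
s(V, o) = -o/30 (s(V, o) = o*(⅙) + o*(-⅕) = o/6 - o/5 = -o/30)
f(r) = 6/67 (f(r) = 1/(-1/30*(-5) + 11) = 1/(⅙ + 11) = 1/(67/6) = 6/67)
(-12 + (-38 - L))*f(12) = (-12 + (-38 - 1*(-58)))*(6/67) = (-12 + (-38 + 58))*(6/67) = (-12 + 20)*(6/67) = 8*(6/67) = 48/67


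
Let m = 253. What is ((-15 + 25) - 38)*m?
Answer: -7084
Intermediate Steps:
((-15 + 25) - 38)*m = ((-15 + 25) - 38)*253 = (10 - 38)*253 = -28*253 = -7084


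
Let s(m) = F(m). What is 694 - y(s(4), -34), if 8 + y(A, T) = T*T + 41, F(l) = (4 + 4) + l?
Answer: -495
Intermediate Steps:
F(l) = 8 + l
s(m) = 8 + m
y(A, T) = 33 + T**2 (y(A, T) = -8 + (T*T + 41) = -8 + (T**2 + 41) = -8 + (41 + T**2) = 33 + T**2)
694 - y(s(4), -34) = 694 - (33 + (-34)**2) = 694 - (33 + 1156) = 694 - 1*1189 = 694 - 1189 = -495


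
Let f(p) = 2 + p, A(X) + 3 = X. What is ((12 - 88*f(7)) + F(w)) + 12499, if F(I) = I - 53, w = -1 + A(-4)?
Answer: 11658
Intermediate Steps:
A(X) = -3 + X
w = -8 (w = -1 + (-3 - 4) = -1 - 7 = -8)
F(I) = -53 + I
((12 - 88*f(7)) + F(w)) + 12499 = ((12 - 88*(2 + 7)) + (-53 - 8)) + 12499 = ((12 - 88*9) - 61) + 12499 = ((12 - 792) - 61) + 12499 = (-780 - 61) + 12499 = -841 + 12499 = 11658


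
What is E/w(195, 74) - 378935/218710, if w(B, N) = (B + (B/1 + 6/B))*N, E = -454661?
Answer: -717442922403/41031045808 ≈ -17.485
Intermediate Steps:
w(B, N) = N*(2*B + 6/B) (w(B, N) = (B + (B*1 + 6/B))*N = (B + (B + 6/B))*N = (2*B + 6/B)*N = N*(2*B + 6/B))
E/w(195, 74) - 378935/218710 = -454661*195/(148*(3 + 195²)) - 378935/218710 = -454661*195/(148*(3 + 38025)) - 378935*1/218710 = -454661/(2*74*(1/195)*38028) - 75787/43742 = -454661/1876048/65 - 75787/43742 = -454661*65/1876048 - 75787/43742 = -29552965/1876048 - 75787/43742 = -717442922403/41031045808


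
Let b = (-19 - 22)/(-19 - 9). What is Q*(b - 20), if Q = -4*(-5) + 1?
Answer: -1557/4 ≈ -389.25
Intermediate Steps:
b = 41/28 (b = -41/(-28) = -41*(-1/28) = 41/28 ≈ 1.4643)
Q = 21 (Q = 20 + 1 = 21)
Q*(b - 20) = 21*(41/28 - 20) = 21*(-519/28) = -1557/4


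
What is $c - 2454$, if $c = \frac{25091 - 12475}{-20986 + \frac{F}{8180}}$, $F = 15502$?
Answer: $- \frac{210666122446}{85824989} \approx -2454.6$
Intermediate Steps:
$c = - \frac{51599440}{85824989}$ ($c = \frac{25091 - 12475}{-20986 + \frac{15502}{8180}} = \frac{12616}{-20986 + 15502 \cdot \frac{1}{8180}} = \frac{12616}{-20986 + \frac{7751}{4090}} = \frac{12616}{- \frac{85824989}{4090}} = 12616 \left(- \frac{4090}{85824989}\right) = - \frac{51599440}{85824989} \approx -0.60122$)
$c - 2454 = - \frac{51599440}{85824989} - 2454 = - \frac{210666122446}{85824989}$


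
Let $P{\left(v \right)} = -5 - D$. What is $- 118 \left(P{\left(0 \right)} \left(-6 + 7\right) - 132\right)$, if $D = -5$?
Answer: $15576$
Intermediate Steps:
$P{\left(v \right)} = 0$ ($P{\left(v \right)} = -5 - -5 = -5 + 5 = 0$)
$- 118 \left(P{\left(0 \right)} \left(-6 + 7\right) - 132\right) = - 118 \left(0 \left(-6 + 7\right) - 132\right) = - 118 \left(0 \cdot 1 - 132\right) = - 118 \left(0 - 132\right) = \left(-118\right) \left(-132\right) = 15576$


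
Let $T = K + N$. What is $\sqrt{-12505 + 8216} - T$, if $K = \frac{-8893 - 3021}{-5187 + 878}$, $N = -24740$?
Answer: $\frac{106592746}{4309} + i \sqrt{4289} \approx 24737.0 + 65.49 i$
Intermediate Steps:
$K = \frac{11914}{4309}$ ($K = - \frac{11914}{-4309} = \left(-11914\right) \left(- \frac{1}{4309}\right) = \frac{11914}{4309} \approx 2.7649$)
$T = - \frac{106592746}{4309}$ ($T = \frac{11914}{4309} - 24740 = - \frac{106592746}{4309} \approx -24737.0$)
$\sqrt{-12505 + 8216} - T = \sqrt{-12505 + 8216} - - \frac{106592746}{4309} = \sqrt{-4289} + \frac{106592746}{4309} = i \sqrt{4289} + \frac{106592746}{4309} = \frac{106592746}{4309} + i \sqrt{4289}$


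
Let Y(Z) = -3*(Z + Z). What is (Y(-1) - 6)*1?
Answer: 0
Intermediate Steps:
Y(Z) = -6*Z
(Y(-1) - 6)*1 = (-6*(-1) - 6)*1 = (6 - 6)*1 = 0*1 = 0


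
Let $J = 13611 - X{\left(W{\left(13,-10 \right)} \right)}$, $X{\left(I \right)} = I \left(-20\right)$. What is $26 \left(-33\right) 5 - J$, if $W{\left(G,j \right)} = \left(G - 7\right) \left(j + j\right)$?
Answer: $-15501$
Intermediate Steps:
$W{\left(G,j \right)} = 2 j \left(-7 + G\right)$ ($W{\left(G,j \right)} = \left(-7 + G\right) 2 j = 2 j \left(-7 + G\right)$)
$X{\left(I \right)} = - 20 I$
$J = 11211$ ($J = 13611 - - 20 \cdot 2 \left(-10\right) \left(-7 + 13\right) = 13611 - - 20 \cdot 2 \left(-10\right) 6 = 13611 - \left(-20\right) \left(-120\right) = 13611 - 2400 = 11211$)
$26 \left(-33\right) 5 - J = 26 \left(-33\right) 5 - 11211 = \left(-858\right) 5 - 11211 = -4290 - 11211 = -15501$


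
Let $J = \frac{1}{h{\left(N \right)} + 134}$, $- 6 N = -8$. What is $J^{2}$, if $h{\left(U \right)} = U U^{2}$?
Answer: $\frac{729}{13557124} \approx 5.3772 \cdot 10^{-5}$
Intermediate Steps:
$N = \frac{4}{3}$ ($N = \left(- \frac{1}{6}\right) \left(-8\right) = \frac{4}{3} \approx 1.3333$)
$h{\left(U \right)} = U^{3}$
$J = \frac{27}{3682}$ ($J = \frac{1}{\left(\frac{4}{3}\right)^{3} + 134} = \frac{1}{\frac{64}{27} + 134} = \frac{1}{\frac{3682}{27}} = \frac{27}{3682} \approx 0.007333$)
$J^{2} = \left(\frac{27}{3682}\right)^{2} = \frac{729}{13557124}$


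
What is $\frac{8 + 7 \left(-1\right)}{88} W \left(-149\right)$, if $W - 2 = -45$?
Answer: $\frac{6407}{88} \approx 72.807$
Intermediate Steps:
$W = -43$ ($W = 2 - 45 = -43$)
$\frac{8 + 7 \left(-1\right)}{88} W \left(-149\right) = \frac{8 + 7 \left(-1\right)}{88} \left(-43\right) \left(-149\right) = \left(8 - 7\right) \frac{1}{88} \left(-43\right) \left(-149\right) = 1 \cdot \frac{1}{88} \left(-43\right) \left(-149\right) = \frac{1}{88} \left(-43\right) \left(-149\right) = \left(- \frac{43}{88}\right) \left(-149\right) = \frac{6407}{88}$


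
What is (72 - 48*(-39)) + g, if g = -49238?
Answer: -47294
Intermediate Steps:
(72 - 48*(-39)) + g = (72 - 48*(-39)) - 49238 = (72 + 1872) - 49238 = 1944 - 49238 = -47294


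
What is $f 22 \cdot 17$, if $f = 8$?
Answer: $2992$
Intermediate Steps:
$f 22 \cdot 17 = 8 \cdot 22 \cdot 17 = 176 \cdot 17 = 2992$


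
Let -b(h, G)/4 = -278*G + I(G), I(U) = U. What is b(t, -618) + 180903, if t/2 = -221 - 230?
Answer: -503841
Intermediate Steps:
t = -902 (t = 2*(-221 - 230) = 2*(-451) = -902)
b(h, G) = 1108*G (b(h, G) = -4*(-278*G + G) = -(-1108)*G = 1108*G)
b(t, -618) + 180903 = 1108*(-618) + 180903 = -684744 + 180903 = -503841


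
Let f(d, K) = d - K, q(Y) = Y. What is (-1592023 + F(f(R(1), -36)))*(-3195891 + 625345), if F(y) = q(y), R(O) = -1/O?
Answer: 4092278385448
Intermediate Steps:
F(y) = y
(-1592023 + F(f(R(1), -36)))*(-3195891 + 625345) = (-1592023 + (-1/1 - 1*(-36)))*(-3195891 + 625345) = (-1592023 + (-1*1 + 36))*(-2570546) = (-1592023 + (-1 + 36))*(-2570546) = (-1592023 + 35)*(-2570546) = -1591988*(-2570546) = 4092278385448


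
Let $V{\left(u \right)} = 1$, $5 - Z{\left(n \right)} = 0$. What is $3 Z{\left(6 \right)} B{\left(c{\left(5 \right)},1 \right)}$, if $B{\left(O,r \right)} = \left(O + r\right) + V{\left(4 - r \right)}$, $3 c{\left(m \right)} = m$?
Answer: $55$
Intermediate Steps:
$Z{\left(n \right)} = 5$ ($Z{\left(n \right)} = 5 - 0 = 5 + 0 = 5$)
$c{\left(m \right)} = \frac{m}{3}$
$B{\left(O,r \right)} = 1 + O + r$ ($B{\left(O,r \right)} = \left(O + r\right) + 1 = 1 + O + r$)
$3 Z{\left(6 \right)} B{\left(c{\left(5 \right)},1 \right)} = 3 \cdot 5 \left(1 + \frac{1}{3} \cdot 5 + 1\right) = 15 \left(1 + \frac{5}{3} + 1\right) = 15 \cdot \frac{11}{3} = 55$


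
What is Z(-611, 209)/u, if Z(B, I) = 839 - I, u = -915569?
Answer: -630/915569 ≈ -0.00068810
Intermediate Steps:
Z(-611, 209)/u = (839 - 1*209)/(-915569) = (839 - 209)*(-1/915569) = 630*(-1/915569) = -630/915569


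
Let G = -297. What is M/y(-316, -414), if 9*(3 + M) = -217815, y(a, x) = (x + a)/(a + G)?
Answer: -22256191/1095 ≈ -20325.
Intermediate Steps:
y(a, x) = (a + x)/(-297 + a) (y(a, x) = (x + a)/(a - 297) = (a + x)/(-297 + a))
M = -72614/3 (M = -3 + (⅑)*(-217815) = -3 - 72605/3 = -72614/3 ≈ -24205.)
M/y(-316, -414) = -72614*(-297 - 316)/(-316 - 414)/3 = -72614/(3*(-730/(-613))) = -72614/(3*((-1/613*(-730)))) = -72614/(3*730/613) = -72614/3*613/730 = -22256191/1095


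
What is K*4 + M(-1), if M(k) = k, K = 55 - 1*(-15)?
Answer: 279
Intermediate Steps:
K = 70 (K = 55 + 15 = 70)
K*4 + M(-1) = 70*4 - 1 = 280 - 1 = 279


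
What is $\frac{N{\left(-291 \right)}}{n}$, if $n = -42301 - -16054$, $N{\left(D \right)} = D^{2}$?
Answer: $- \frac{28227}{8749} \approx -3.2263$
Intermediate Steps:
$n = -26247$ ($n = -42301 + 16054 = -26247$)
$\frac{N{\left(-291 \right)}}{n} = \frac{\left(-291\right)^{2}}{-26247} = 84681 \left(- \frac{1}{26247}\right) = - \frac{28227}{8749}$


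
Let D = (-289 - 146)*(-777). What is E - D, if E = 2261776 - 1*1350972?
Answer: 572809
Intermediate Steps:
D = 337995 (D = -435*(-777) = 337995)
E = 910804 (E = 2261776 - 1350972 = 910804)
E - D = 910804 - 1*337995 = 910804 - 337995 = 572809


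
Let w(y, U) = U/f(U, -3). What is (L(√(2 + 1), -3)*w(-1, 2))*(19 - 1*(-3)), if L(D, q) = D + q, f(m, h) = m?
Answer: -66 + 22*√3 ≈ -27.895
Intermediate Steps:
w(y, U) = 1 (w(y, U) = U/U = 1)
(L(√(2 + 1), -3)*w(-1, 2))*(19 - 1*(-3)) = ((√(2 + 1) - 3)*1)*(19 - 1*(-3)) = ((√3 - 3)*1)*(19 + 3) = ((-3 + √3)*1)*22 = (-3 + √3)*22 = -66 + 22*√3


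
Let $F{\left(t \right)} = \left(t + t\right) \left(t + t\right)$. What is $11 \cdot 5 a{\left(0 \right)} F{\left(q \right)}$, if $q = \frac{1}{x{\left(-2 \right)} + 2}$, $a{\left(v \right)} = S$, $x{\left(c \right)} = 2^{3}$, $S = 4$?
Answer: $\frac{44}{5} \approx 8.8$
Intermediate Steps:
$x{\left(c \right)} = 8$
$a{\left(v \right)} = 4$
$q = \frac{1}{10}$ ($q = \frac{1}{8 + 2} = \frac{1}{10} \approx 0.1$)
$F{\left(t \right)} = 4 t^{2}$ ($F{\left(t \right)} = 2 t 2 t = 4 t^{2}$)
$11 \cdot 5 a{\left(0 \right)} F{\left(q \right)} = 11 \cdot 5 \cdot 4 \cdot \frac{4}{100} = 55 \cdot 4 \cdot 4 \cdot \frac{1}{100} = 220 \cdot \frac{1}{25} = \frac{44}{5}$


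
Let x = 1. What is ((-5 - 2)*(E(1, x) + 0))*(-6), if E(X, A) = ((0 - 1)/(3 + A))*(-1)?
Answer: 21/2 ≈ 10.500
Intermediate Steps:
E(X, A) = 1/(3 + A) (E(X, A) = -1/(3 + A)*(-1) = 1/(3 + A))
((-5 - 2)*(E(1, x) + 0))*(-6) = ((-5 - 2)*(1/(3 + 1) + 0))*(-6) = -7*(1/4 + 0)*(-6) = -7*1/4*(-6) = -7/4*(-6) = 21/2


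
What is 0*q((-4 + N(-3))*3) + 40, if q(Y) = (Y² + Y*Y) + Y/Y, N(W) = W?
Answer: 40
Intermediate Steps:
q(Y) = 1 + 2*Y² (q(Y) = (Y² + Y²) + 1 = 2*Y² + 1 = 1 + 2*Y²)
0*q((-4 + N(-3))*3) + 40 = 0*(1 + 2*((-4 - 3)*3)²) + 40 = 0*(1 + 2*(-7*3)²) + 40 = 0*(1 + 2*(-21)²) + 40 = 0*(1 + 2*441) + 40 = 0*(1 + 882) + 40 = 0*883 + 40 = 0 + 40 = 40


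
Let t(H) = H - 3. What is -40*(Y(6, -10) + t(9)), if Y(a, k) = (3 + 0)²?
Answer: -600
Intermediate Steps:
t(H) = -3 + H
Y(a, k) = 9 (Y(a, k) = 3² = 9)
-40*(Y(6, -10) + t(9)) = -40*(9 + (-3 + 9)) = -40*(9 + 6) = -40*15 = -600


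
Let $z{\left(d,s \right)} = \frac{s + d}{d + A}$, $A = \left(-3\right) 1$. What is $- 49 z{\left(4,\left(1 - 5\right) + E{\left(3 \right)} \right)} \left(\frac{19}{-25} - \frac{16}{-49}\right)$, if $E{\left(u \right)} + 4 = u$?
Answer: $- \frac{531}{25} \approx -21.24$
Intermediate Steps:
$E{\left(u \right)} = -4 + u$
$A = -3$
$z{\left(d,s \right)} = \frac{d + s}{-3 + d}$ ($z{\left(d,s \right)} = \frac{s + d}{d - 3} = \frac{d + s}{-3 + d}$)
$- 49 z{\left(4,\left(1 - 5\right) + E{\left(3 \right)} \right)} \left(\frac{19}{-25} - \frac{16}{-49}\right) = - 49 \frac{4 + \left(\left(1 - 5\right) + \left(-4 + 3\right)\right)}{-3 + 4} \left(\frac{19}{-25} - \frac{16}{-49}\right) = - 49 \frac{4 - 5}{1} \left(19 \left(- \frac{1}{25}\right) - - \frac{16}{49}\right) = - 49 \cdot 1 \left(4 - 5\right) \left(- \frac{19}{25} + \frac{16}{49}\right) = - 49 \cdot 1 \left(-1\right) \left(- \frac{531}{1225}\right) = \left(-49\right) \left(-1\right) \left(- \frac{531}{1225}\right) = 49 \left(- \frac{531}{1225}\right) = - \frac{531}{25}$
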